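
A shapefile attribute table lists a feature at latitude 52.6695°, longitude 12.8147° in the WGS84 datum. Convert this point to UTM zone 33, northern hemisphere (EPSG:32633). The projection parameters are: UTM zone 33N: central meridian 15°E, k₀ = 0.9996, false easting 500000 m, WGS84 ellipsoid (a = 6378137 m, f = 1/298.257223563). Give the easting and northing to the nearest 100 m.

Zone 33 central meridian λ₀ = 6×33 − 183 = 15°; Δλ = -2.1853°.
Transverse Mercator on WGS84 with k₀ = 0.9996 gives E = 352235.737 m, N = 5837747.297 m.

E 352200 m, N 5837700 m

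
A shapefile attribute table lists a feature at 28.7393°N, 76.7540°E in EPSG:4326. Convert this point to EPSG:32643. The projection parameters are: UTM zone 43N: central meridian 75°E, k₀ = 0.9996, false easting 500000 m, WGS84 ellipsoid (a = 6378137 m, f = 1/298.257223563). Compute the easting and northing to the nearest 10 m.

E 671280 m, N 3180360 m

Zone 43 central meridian λ₀ = 6×43 − 183 = 75°; Δλ = +1.7540°.
Transverse Mercator on WGS84 with k₀ = 0.9996 gives E = 671280.873 m, N = 3180363.689 m.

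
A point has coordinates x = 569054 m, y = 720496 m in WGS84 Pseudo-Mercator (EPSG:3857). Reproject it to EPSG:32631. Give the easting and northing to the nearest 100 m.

Web Mercator inverse (R = 6378137 m) → φ = 6.45860418°, λ = 5.11189906°.
UTM 31N forward: E = 733571.820 m, N = 714384.484 m.

E 733600 m, N 714400 m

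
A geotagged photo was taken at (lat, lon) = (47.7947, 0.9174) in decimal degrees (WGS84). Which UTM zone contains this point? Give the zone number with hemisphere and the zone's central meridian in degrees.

UTM zone = ⌊(λ + 180)/6⌋ + 1; 0.9174° ∈ [0°, 6°) → zone 31.
Hemisphere: N (φ ≥ 0).
Central meridian λ₀ = 6×31 − 183 = 3°.

Zone 31N, central meridian 3°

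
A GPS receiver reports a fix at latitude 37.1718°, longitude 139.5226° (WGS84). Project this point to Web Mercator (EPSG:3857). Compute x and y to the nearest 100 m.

x 15531600 m, y 4463100 m

Web Mercator is spherical with R = a = 6378137 m.
x = R·λ = 6378137 × 2.435128751 = 15531584.786 m.
y = R·ln tan(π/4 + φ/2) = 6378137 × 0.699746748 = 4463080.622 m.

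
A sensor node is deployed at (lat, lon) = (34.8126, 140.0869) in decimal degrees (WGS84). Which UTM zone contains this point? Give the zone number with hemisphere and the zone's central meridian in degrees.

Zone 54N, central meridian 141°

UTM zone = ⌊(λ + 180)/6⌋ + 1; 140.0869° ∈ [138°, 144°) → zone 54.
Hemisphere: N (φ ≥ 0).
Central meridian λ₀ = 6×54 − 183 = 141°.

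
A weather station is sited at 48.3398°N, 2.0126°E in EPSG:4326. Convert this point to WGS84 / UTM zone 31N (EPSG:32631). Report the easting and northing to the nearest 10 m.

Zone 31 central meridian λ₀ = 6×31 − 183 = 3°; Δλ = -0.9874°.
Transverse Mercator on WGS84 with k₀ = 0.9996 gives E = 426829.802 m, N = 5354539.763 m.

E 426830 m, N 5354540 m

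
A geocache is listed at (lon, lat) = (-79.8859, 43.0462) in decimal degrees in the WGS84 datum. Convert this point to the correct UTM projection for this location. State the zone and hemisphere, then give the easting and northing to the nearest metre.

Zone 17N: E 590741 m, N 4766547 m

Longitude -79.8859° lies in the 6° band [-84°, -78°), giving zone 17; latitude is north of the equator, so 17N.
Zone 17 central meridian λ₀ = 6×17 − 183 = -81°; Δλ = +1.1141°.
Transverse Mercator on WGS84 with k₀ = 0.9996 gives E = 590740.789 m, N = 4766547.477 m.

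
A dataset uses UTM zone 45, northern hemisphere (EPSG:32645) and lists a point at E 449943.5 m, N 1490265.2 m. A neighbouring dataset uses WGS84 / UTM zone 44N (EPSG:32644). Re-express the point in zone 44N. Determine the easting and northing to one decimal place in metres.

E 1100157.9 m, N 1496994.1 m

UTM 45N → geographic: φ = 13.48000000°, λ = 86.53749982°.
UTM 44N (λ₀ = 81°) forward: E = 1100157.853 m, N = 1496994.107 m.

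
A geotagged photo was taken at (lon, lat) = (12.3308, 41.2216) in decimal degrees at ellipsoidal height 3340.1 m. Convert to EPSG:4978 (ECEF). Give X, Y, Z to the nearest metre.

WGS84: a = 6378137 m, e² = 0.006694380; N(φ) = a/√(1−e²sin²φ) = 6387427.898 m.
X = (N+h)·cosφ·cosλ = 4696030.541 m; Y = (N+h)·cosφ·sinλ = 1026544.966 m; Z = (N(1−e²)+h)·sinφ = 4183166.386 m.

X 4696031 m, Y 1026545 m, Z 4183166 m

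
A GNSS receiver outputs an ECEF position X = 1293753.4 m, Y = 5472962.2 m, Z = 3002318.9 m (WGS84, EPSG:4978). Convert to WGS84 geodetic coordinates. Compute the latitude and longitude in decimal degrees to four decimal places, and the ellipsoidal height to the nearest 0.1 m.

λ = atan2(Y, X) = 76.70000041°; p = √(X²+Y²) = 5623798.8 m.
Bowring's method on WGS84 (a = 6378137 m, b = 6356752.314 m) gives φ = 28.25609987°, h = 1656.514 m.

lat 28.2561°, lon 76.7000°, h 1656.5 m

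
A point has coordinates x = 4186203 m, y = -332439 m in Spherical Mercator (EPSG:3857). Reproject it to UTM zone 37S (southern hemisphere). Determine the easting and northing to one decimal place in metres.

Web Mercator inverse (R = 6378137 m) → φ = -2.98499911°, λ = 37.60530137°.
UTM 37S forward: E = 344998.796 m, N = 9669966.660 m.

E 344998.8 m, N 9669966.7 m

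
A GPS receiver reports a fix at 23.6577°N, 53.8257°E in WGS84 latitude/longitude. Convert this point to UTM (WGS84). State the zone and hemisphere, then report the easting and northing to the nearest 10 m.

Zone 39N: E 788240 m, N 2619180 m

Longitude 53.8257° lies in the 6° band [48°, 54°), giving zone 39; latitude is north of the equator, so 39N.
Zone 39 central meridian λ₀ = 6×39 − 183 = 51°; Δλ = +2.8257°.
Transverse Mercator on WGS84 with k₀ = 0.9996 gives E = 788239.822 m, N = 2619183.684 m.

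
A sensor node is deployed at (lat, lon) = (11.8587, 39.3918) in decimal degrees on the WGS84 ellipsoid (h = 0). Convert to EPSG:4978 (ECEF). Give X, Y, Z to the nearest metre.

WGS84: a = 6378137 m, e² = 0.006694380; N(φ) = a/√(1−e²sin²φ) = 6379038.747 m.
X = (N+h)·cosφ·cosλ = 4824660.282 m; Y = (N+h)·cosφ·sinλ = 3961864.396 m; Z = (N(1−e²)+h)·sinφ = 1302109.260 m.

X 4824660 m, Y 3961864 m, Z 1302109 m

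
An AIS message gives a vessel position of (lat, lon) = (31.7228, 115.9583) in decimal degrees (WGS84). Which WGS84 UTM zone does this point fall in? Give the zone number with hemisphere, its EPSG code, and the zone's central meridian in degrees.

UTM zone = ⌊(λ + 180)/6⌋ + 1; 115.9583° ∈ [114°, 120°) → zone 50.
Hemisphere: N (φ ≥ 0).
Central meridian λ₀ = 6×50 − 183 = 117°.
EPSG code: 32650.

Zone 50N (EPSG:32650), central meridian 117°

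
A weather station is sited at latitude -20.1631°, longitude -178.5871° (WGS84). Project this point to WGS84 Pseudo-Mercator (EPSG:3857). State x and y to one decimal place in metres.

x -19880225.0 m, y -2292362.4 m

Web Mercator is spherical with R = a = 6378137 m.
x = R·λ = 6378137 × -3.116932897 = -19880225.034 m.
y = R·ln tan(π/4 + φ/2) = 6378137 × -0.359409402 = -2292362.403 m.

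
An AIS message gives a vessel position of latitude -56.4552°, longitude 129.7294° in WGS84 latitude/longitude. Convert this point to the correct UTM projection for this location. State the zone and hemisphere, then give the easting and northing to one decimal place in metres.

Longitude 129.7294° lies in the 6° band [126°, 132°), giving zone 52; latitude is south of the equator, so 52S.
Zone 52 central meridian λ₀ = 6×52 − 183 = 129°; Δλ = +0.7294°.
Transverse Mercator on WGS84 with k₀ = 0.9996 gives E = 544954.472 m, N = 3743017.513 m.

Zone 52S: E 544954.5 m, N 3743017.5 m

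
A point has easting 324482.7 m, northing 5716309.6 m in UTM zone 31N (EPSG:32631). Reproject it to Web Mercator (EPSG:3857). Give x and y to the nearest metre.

Unproject from UTM 31N (λ₀ = 3°) → φ = 51.57050037°, λ = 0.46730025°.
Web Mercator (R = 6378137 m): x = 52019.625 m, y = 6722835.884 m.

x 52020 m, y 6722836 m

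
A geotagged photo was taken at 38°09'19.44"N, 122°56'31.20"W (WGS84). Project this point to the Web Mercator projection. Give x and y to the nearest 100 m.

Web Mercator is spherical with R = a = 6378137 m.
x = R·λ = 6378137 × -2.145742689 = -13685840.837 m.
y = R·ln tan(π/4 + φ/2) = 6378137 × 0.721433538 = 4601401.940 m.

x -13685800 m, y 4601400 m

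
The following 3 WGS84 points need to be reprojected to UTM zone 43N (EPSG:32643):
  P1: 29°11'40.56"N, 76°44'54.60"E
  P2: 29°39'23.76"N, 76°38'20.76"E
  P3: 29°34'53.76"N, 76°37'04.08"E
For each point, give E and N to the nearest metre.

P1: E 669998 m, N 3230811 m; P2: E 658640 m, N 3281858 m; P3: E 656694 m, N 3273517 m

UTM zone 43N: λ₀ = 75°, k₀ = 0.9996.
P1 (29.1946°, 76.7485°) → (669997.753, 3230811.446) m.
P2 (29.6566°, 76.6391°) → (658639.967, 3281857.818) m.
P3 (29.5816°, 76.6178°) → (656694.191, 3273516.980) m.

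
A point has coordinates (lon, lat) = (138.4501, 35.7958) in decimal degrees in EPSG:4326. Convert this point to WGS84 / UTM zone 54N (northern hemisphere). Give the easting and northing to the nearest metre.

Zone 54 central meridian λ₀ = 6×54 − 183 = 141°; Δλ = -2.5499°.
Transverse Mercator on WGS84 with k₀ = 0.9996 gives E = 269568.347 m, N = 3964300.345 m.

E 269568 m, N 3964300 m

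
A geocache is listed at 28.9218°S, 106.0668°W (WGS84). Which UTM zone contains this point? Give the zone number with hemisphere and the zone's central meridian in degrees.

UTM zone = ⌊(λ + 180)/6⌋ + 1; -106.0668° ∈ [-108°, -102°) → zone 13.
Hemisphere: S (φ < 0).
Central meridian λ₀ = 6×13 − 183 = -105°.

Zone 13S, central meridian -105°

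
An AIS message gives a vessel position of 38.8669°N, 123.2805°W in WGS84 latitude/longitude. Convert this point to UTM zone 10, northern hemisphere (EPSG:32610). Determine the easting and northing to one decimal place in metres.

Zone 10 central meridian λ₀ = 6×10 − 183 = -123°; Δλ = -0.2805°.
Transverse Mercator on WGS84 with k₀ = 0.9996 gives E = 475665.552 m, N = 4302043.881 m.

E 475665.6 m, N 4302043.9 m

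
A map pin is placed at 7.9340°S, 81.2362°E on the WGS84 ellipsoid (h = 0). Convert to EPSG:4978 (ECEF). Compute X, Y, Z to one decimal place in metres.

WGS84: a = 6378137 m, e² = 0.006694380; N(φ) = a/√(1−e²sin²φ) = 6378543.797 m.
X = (N+h)·cosφ·cosλ = 962541.324 m; Y = (N+h)·cosφ·sinλ = 6243728.984 m; Z = (N(1−e²)+h)·sinφ = -874551.049 m.

X 962541.3 m, Y 6243729.0 m, Z -874551.0 m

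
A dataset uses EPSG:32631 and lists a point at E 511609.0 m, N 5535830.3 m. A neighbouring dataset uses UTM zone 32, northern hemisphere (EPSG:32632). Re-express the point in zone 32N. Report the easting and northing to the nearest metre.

UTM 31N → geographic: φ = 49.97470001°, λ = 3.16190021°.
UTM 32N (λ₀ = 9°) forward: E = 81506.463 m, N = 5552170.487 m.

E 81506 m, N 5552170 m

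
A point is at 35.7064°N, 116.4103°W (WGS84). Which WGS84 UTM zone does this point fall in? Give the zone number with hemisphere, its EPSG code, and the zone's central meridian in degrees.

Zone 11N (EPSG:32611), central meridian -117°

UTM zone = ⌊(λ + 180)/6⌋ + 1; -116.4103° ∈ [-120°, -114°) → zone 11.
Hemisphere: N (φ ≥ 0).
Central meridian λ₀ = 6×11 − 183 = -117°.
EPSG code: 32611.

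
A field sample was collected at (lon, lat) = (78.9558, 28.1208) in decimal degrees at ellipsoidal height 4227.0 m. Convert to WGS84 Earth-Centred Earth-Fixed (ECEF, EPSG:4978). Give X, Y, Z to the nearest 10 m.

WGS84: a = 6378137 m, e² = 0.006694380; N(φ) = a/√(1−e²sin²φ) = 6382885.025 m.
X = (N+h)·cosφ·cosλ = 1079121.259 m; Y = (N+h)·cosφ·sinλ = 5528822.935 m; Z = (N(1−e²)+h)·sinφ = 2990311.078 m.

X 1079120 m, Y 5528820 m, Z 2990310 m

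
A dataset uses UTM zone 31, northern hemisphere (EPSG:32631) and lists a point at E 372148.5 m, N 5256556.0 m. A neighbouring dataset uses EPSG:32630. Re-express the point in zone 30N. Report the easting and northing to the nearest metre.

UTM 31N → geographic: φ = 47.44989972°, λ = 1.30399962°.
UTM 30N (λ₀ = -3°) forward: E = 824431.316 m, N = 5264146.809 m.

E 824431 m, N 5264147 m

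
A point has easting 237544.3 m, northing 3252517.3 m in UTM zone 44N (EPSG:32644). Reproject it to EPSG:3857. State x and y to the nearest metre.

x 8715882 m, y 3423398 m

Unproject from UTM 44N (λ₀ = 81°) → φ = 29.37449983°, λ = 78.29609979°.
Web Mercator (R = 6378137 m): x = 8715881.960 m, y = 3423398.370 m.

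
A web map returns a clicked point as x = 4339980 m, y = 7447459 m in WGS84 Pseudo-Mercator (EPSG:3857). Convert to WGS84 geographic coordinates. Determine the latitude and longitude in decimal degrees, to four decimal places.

R = 6378137 m. λ = x/R = 38.98670367°.
φ = 2·arctan(exp(y/R)) − 90° = 2·arctan(3.21444) − 90° = 55.43860002°.

lat 55.4386°, lon 38.9867°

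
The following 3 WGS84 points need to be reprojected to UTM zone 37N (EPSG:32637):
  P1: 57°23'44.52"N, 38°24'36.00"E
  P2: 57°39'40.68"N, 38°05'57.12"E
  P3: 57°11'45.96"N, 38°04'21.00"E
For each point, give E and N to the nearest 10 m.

P1: E 464540 m, N 6361590 m; P2: E 446250 m, N 6391360 m; P3: E 443950 m, N 6339600 m

UTM zone 37N: λ₀ = 39°, k₀ = 0.9996.
P1 (57.3957°, 38.4100°) → (464540.279, 6361588.600) m.
P2 (57.6613°, 38.0992°) → (446253.550, 6391359.633) m.
P3 (57.1961°, 38.0725°) → (443954.045, 6339596.507) m.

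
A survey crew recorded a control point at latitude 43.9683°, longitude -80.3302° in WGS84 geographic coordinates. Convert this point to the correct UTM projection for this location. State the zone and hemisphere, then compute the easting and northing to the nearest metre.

Longitude -80.3302° lies in the 6° band [-84°, -78°), giving zone 17; latitude is north of the equator, so 17N.
Zone 17 central meridian λ₀ = 6×17 − 183 = -81°; Δλ = +0.6698°.
Transverse Mercator on WGS84 with k₀ = 0.9996 gives E = 553729.249 m, N = 4868570.041 m.

Zone 17N: E 553729 m, N 4868570 m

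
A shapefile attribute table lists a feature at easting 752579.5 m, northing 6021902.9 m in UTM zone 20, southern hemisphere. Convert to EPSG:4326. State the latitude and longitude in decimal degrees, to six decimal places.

lat -35.914600°, lon -60.200900°

Zone 20S: λ₀ = -63°, k₀ = 0.9996, false easting 500000 m, false northing 10000000 m.
Meridian distance M = (N − FN)/k₀ = -3979689.0 m.
Inverse transverse Mercator on WGS84 gives φ = -35.91459995°, λ = -60.20090043°.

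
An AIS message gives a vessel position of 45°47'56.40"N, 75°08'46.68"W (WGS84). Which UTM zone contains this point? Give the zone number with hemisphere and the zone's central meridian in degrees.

Zone 18N, central meridian -75°

UTM zone = ⌊(λ + 180)/6⌋ + 1; -75.1463° ∈ [-78°, -72°) → zone 18.
Hemisphere: N (φ ≥ 0).
Central meridian λ₀ = 6×18 − 183 = -75°.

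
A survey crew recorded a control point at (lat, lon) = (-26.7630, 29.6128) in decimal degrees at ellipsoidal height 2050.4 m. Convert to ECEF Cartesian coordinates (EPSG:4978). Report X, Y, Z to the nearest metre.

WGS84: a = 6378137 m, e² = 0.006694380; N(φ) = a/√(1−e²sin²φ) = 6382470.338 m.
X = (N+h)·cosφ·cosλ = 4956005.297 m; Y = (N+h)·cosφ·sinλ = 2816867.526 m; Z = (N(1−e²)+h)·sinφ = -2855716.458 m.

X 4956005 m, Y 2816868 m, Z -2855716 m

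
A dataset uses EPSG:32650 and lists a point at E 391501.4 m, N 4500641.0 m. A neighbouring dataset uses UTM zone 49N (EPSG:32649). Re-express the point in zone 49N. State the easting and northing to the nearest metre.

E 898844 m, N 4510557 m

UTM 50N → geographic: φ = 40.64949978°, λ = 115.71669990°.
UTM 49N (λ₀ = 111°) forward: E = 898844.350 m, N = 4510556.911 m.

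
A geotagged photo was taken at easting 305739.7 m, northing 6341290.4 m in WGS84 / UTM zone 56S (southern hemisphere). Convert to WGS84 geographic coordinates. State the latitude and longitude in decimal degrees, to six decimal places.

lat -33.049600°, lon 150.919500°

Zone 56S: λ₀ = 153°, k₀ = 0.9996, false easting 500000 m, false northing 10000000 m.
Meridian distance M = (N − FN)/k₀ = -3660173.7 m.
Inverse transverse Mercator on WGS84 gives φ = -33.04959987°, λ = 150.91949953°.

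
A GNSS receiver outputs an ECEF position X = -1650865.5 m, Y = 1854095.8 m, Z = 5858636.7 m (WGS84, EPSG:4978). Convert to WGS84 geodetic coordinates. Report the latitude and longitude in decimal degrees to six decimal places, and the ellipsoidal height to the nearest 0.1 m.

λ = atan2(Y, X) = 131.68149973°; p = √(X²+Y²) = 2482544.7 m.
Bowring's method on WGS84 (a = 6378137 m, b = 6356752.314 m) gives φ = 67.17350043°, h = 2918.532 m.

lat 67.173500°, lon 131.681500°, h 2918.5 m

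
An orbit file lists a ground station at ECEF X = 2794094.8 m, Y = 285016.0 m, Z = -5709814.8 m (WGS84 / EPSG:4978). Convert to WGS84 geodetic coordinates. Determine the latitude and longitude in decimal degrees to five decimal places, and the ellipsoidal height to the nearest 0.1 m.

lat -63.96000°, lon 5.82440°, h 2288.3 m

λ = atan2(Y, X) = 5.82439953°; p = √(X²+Y²) = 2808593.9 m.
Bowring's method on WGS84 (a = 6378137 m, b = 6356752.314 m) gives φ = -63.96000021°, h = 2288.273 m.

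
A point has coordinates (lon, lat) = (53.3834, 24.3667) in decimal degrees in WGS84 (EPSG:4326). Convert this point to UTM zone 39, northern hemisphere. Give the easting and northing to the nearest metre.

Zone 39 central meridian λ₀ = 6×39 − 183 = 51°; Δλ = +2.3834°.
Transverse Mercator on WGS84 with k₀ = 0.9996 gives E = 741772.624 m, N = 2696901.807 m.

E 741773 m, N 2696902 m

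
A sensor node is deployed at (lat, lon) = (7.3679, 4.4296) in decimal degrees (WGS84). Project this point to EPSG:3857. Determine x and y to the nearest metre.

x 493101 m, y 822461 m

Web Mercator is spherical with R = a = 6378137 m.
x = R·λ = 6378137 × 0.077311105 = 493100.816 m.
y = R·ln tan(π/4 + φ/2) = 6378137 × 0.128950001 = 822460.774 m.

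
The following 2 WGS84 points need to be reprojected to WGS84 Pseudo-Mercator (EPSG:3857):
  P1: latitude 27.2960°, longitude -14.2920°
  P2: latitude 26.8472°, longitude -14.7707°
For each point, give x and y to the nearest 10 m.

Web Mercator: x = R·λ, y = R·ln tan(π/4+φ/2), R = 6378137 m.
P1 (27.2960°, -14.2920°) → (-1590978.162, 3160501.961) m.
P2 (26.8472°, -14.7707°) → (-1644266.803, 3104394.344) m.

P1: x -1590980 m, y 3160500 m; P2: x -1644270 m, y 3104390 m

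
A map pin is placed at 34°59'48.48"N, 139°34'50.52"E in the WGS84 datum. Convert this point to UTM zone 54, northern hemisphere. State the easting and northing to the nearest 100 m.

Zone 54 central meridian λ₀ = 6×54 − 183 = 141°; Δλ = -1.4193°.
Transverse Mercator on WGS84 with k₀ = 0.9996 gives E = 370476.914 m, N = 3873608.388 m.

E 370500 m, N 3873600 m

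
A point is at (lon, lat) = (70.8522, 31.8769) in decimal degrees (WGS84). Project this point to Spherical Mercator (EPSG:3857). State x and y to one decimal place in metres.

x 7887230.8 m, y 3747162.7 m

Web Mercator is spherical with R = a = 6378137 m.
x = R·λ = 6378137 × 1.236604172 = 7887230.826 m.
y = R·ln tan(π/4 + φ/2) = 6378137 × 0.587501125 = 3747162.664 m.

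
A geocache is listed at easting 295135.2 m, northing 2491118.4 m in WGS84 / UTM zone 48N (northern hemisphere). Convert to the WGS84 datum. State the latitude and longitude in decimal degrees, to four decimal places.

Zone 48N: λ₀ = 105°, k₀ = 0.9996, false easting 500000 m.
Meridian distance M = (N − FN)/k₀ = 2492115.2 m.
Inverse transverse Mercator on WGS84 gives φ = 22.51430017°, λ = 103.00829984°.

lat 22.5143°, lon 103.0083°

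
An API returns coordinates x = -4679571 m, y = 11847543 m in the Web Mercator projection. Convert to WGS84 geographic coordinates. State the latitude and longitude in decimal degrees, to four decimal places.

R = 6378137 m. λ = x/R = -42.03730152°.
φ = 2·arctan(exp(y/R)) − 90° = 2·arctan(6.40785) − 90° = 72.26009888°.

lat 72.2601°, lon -42.0373°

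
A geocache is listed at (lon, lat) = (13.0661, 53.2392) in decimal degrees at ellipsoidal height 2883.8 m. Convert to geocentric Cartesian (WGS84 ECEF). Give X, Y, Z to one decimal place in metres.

WGS84: a = 6378137 m, e² = 0.006694380; N(φ) = a/√(1−e²sin²φ) = 6391883.572 m.
X = (N+h)·cosφ·cosλ = 3728028.058 m; Y = (N+h)·cosφ·sinλ = 865214.428 m; Z = (N(1−e²)+h)·sinφ = 5088829.854 m.

X 3728028.1 m, Y 865214.4 m, Z 5088829.9 m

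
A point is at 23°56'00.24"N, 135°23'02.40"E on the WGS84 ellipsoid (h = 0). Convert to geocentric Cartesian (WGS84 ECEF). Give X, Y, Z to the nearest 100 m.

WGS84: a = 6378137 m, e² = 0.006694380; N(φ) = a/√(1−e²sin²φ) = 6381653.322 m.
X = (N+h)·cosφ·cosλ = -4152063.910 m; Y = (N+h)·cosφ·sinλ = 4096778.808 m; Z = (N(1−e²)+h)·sinφ = 2571542.943 m.

X -4152100 m, Y 4096800 m, Z 2571500 m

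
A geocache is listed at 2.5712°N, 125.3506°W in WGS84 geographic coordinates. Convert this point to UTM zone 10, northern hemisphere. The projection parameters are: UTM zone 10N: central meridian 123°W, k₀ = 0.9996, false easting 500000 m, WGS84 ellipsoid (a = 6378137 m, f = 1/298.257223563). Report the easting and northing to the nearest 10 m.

Zone 10 central meridian λ₀ = 6×10 − 183 = -123°; Δλ = -2.3506°.
Transverse Mercator on WGS84 with k₀ = 0.9996 gives E = 238625.114 m, N = 284437.396 m.

E 238630 m, N 284440 m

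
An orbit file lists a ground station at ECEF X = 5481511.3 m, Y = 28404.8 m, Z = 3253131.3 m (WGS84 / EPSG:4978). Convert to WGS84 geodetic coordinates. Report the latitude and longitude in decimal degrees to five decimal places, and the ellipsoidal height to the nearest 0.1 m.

λ = atan2(Y, X) = 0.29689998°; p = √(X²+Y²) = 5481584.9 m.
Bowring's method on WGS84 (a = 6378137 m, b = 6356752.314 m) gives φ = 30.85679996°, h = 1670.254 m.

lat 30.85680°, lon 0.29690°, h 1670.3 m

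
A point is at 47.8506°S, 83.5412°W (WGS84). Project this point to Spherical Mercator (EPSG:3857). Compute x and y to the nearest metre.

Web Mercator is spherical with R = a = 6378137 m.
x = R·λ = 6378137 × -1.458069001 = -9299763.844 m.
y = R·ln tan(π/4 + φ/2) = 6378137 × -0.953575611 = -6082035.890 m.

x -9299764 m, y -6082036 m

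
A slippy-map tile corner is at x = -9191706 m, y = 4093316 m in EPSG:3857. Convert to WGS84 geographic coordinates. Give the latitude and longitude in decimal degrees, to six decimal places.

R = 6378137 m. λ = x/R = -82.57049987°.
φ = 2·arctan(exp(y/R)) − 90° = 2·arctan(1.89985) − 90° = 34.47909770°.

lat 34.479098°, lon -82.570500°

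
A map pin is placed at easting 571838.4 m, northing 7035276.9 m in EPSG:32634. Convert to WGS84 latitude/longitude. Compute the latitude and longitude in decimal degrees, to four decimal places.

lat 63.4387°, lon 22.4400°

Zone 34N: λ₀ = 21°, k₀ = 0.9996, false easting 500000 m.
Meridian distance M = (N − FN)/k₀ = 7038092.1 m.
Inverse transverse Mercator on WGS84 gives φ = 63.43869968°, λ = 22.43999955°.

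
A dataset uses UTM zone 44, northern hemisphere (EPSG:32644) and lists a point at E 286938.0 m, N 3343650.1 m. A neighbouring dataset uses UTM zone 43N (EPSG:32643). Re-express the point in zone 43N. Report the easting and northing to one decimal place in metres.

E 864585.3 m, N 3347645.7 m

UTM 44N → geographic: φ = 30.20570025°, λ = 78.78660030°.
UTM 43N (λ₀ = 75°) forward: E = 864585.260 m, N = 3347645.684 m.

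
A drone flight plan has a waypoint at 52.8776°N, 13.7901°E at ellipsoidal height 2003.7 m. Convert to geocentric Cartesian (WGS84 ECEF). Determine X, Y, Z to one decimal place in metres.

X 3747531.8 m, Y 919795.5 m, Z 5063932.0 m

WGS84: a = 6378137 m, e² = 0.006694380; N(φ) = a/√(1−e²sin²φ) = 6391753.299 m.
X = (N+h)·cosφ·cosλ = 3747531.827 m; Y = (N+h)·cosφ·sinλ = 919795.539 m; Z = (N(1−e²)+h)·sinφ = 5063932.034 m.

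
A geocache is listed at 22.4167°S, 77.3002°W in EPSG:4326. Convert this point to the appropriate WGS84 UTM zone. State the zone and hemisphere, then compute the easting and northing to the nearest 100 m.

Longitude -77.3002° lies in the 6° band [-78°, -72°), giving zone 18; latitude is south of the equator, so 18S.
Zone 18 central meridian λ₀ = 6×18 − 183 = -75°; Δλ = -2.3002°.
Transverse Mercator on WGS84 with k₀ = 0.9996 gives E = 263225.893 m, N = 7519235.927 m.

Zone 18S: E 263200 m, N 7519200 m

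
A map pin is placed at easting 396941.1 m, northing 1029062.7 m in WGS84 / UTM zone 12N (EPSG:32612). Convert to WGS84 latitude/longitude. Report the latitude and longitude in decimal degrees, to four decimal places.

Zone 12N: λ₀ = -111°, k₀ = 0.9996, false easting 500000 m.
Meridian distance M = (N − FN)/k₀ = 1029474.5 m.
Inverse transverse Mercator on WGS84 gives φ = 9.30819988°, λ = -111.93840002°.

lat 9.3082°, lon -111.9384°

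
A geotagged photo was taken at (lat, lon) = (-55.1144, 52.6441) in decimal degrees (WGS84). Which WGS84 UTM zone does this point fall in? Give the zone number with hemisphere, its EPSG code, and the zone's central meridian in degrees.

UTM zone = ⌊(λ + 180)/6⌋ + 1; 52.6441° ∈ [48°, 54°) → zone 39.
Hemisphere: S (φ < 0).
Central meridian λ₀ = 6×39 − 183 = 51°.
EPSG code: 32739.

Zone 39S (EPSG:32739), central meridian 51°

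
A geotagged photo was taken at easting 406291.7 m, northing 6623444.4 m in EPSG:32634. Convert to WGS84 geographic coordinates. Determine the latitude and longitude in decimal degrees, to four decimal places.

Zone 34N: λ₀ = 21°, k₀ = 0.9996, false easting 500000 m.
Meridian distance M = (N − FN)/k₀ = 6626094.8 m.
Inverse transverse Mercator on WGS84 gives φ = 59.73829991°, λ = 19.33299937°.

lat 59.7383°, lon 19.3330°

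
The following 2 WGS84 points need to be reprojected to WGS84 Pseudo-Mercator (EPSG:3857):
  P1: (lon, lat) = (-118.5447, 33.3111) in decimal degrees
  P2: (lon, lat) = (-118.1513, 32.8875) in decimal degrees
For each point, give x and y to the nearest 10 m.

Web Mercator: x = R·λ, y = R·ln tan(π/4+φ/2), R = 6378137 m.
P1 (33.3111°, -118.5447°) → (-13196335.640, 3936670.463) m.
P2 (32.8875°, -118.1513°) → (-13152542.553, 3880380.973) m.

P1: x -13196340 m, y 3936670 m; P2: x -13152540 m, y 3880380 m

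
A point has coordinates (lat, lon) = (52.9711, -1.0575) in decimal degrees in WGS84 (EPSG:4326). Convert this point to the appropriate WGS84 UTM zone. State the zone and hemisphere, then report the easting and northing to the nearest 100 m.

Zone 30N: E 630400 m, N 5870800 m

Longitude -1.0575° lies in the 6° band [-6°, 0°), giving zone 30; latitude is north of the equator, so 30N.
Zone 30 central meridian λ₀ = 6×30 − 183 = -3°; Δλ = +1.9425°.
Transverse Mercator on WGS84 with k₀ = 0.9996 gives E = 630442.081 m, N = 5870821.205 m.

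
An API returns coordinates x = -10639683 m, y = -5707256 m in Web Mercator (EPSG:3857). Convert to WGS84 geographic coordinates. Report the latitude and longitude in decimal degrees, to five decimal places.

R = 6378137 m. λ = x/R = -95.57789857°.
φ = 2·arctan(exp(y/R)) − 90° = 2·arctan(0.40868) − 90° = -45.54200172°.

lat -45.54200°, lon -95.57790°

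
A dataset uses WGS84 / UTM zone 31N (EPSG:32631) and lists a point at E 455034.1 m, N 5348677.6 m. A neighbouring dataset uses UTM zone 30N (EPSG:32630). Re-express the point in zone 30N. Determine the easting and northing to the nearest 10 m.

E 900030 m, N 5362580 m

UTM 31N → geographic: φ = 48.28970025°, λ = 2.39380067°.
UTM 30N (λ₀ = -3°) forward: E = 900027.715 m, N = 5362576.078 m.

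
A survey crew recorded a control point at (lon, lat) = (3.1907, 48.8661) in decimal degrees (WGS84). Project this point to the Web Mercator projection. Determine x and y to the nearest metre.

x 355187 m, y 6252172 m

Web Mercator is spherical with R = a = 6378137 m.
x = R·λ = 6378137 × 0.055688220 = 355187.099 m.
y = R·ln tan(π/4 + φ/2) = 6378137 × 0.980250476 = 6252171.831 m.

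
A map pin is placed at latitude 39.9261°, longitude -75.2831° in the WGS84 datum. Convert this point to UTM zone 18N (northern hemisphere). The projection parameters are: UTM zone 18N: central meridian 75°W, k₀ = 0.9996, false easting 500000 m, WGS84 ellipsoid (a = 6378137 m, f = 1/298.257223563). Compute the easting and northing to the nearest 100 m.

Zone 18 central meridian λ₀ = 6×18 − 183 = -75°; Δλ = -0.2831°.
Transverse Mercator on WGS84 with k₀ = 0.9996 gives E = 475808.621 m, N = 4419593.451 m.

E 475800 m, N 4419600 m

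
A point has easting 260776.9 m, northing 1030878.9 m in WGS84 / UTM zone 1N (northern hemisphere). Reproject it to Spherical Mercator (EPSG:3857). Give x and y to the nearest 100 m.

x -19946000 m, y 1042000 m

Unproject from UTM 1N (λ₀ = -177°) → φ = 9.31920029°, λ = -179.17790003°.
Web Mercator (R = 6378137 m): x = -19945992.593 m, y = 1042013.270 m.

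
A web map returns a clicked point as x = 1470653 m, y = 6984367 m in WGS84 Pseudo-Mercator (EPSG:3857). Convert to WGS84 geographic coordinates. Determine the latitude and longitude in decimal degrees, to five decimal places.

lat 53.00740°, lon 13.21110°

R = 6378137 m. λ = x/R = 13.21110068°.
φ = 2·arctan(exp(y/R)) − 90° = 2·arctan(2.98933) − 90° = 53.00740088°.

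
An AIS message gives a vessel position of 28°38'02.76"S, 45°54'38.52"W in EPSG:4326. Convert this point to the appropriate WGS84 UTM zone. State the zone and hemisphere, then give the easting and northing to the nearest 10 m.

Longitude -45.9107° lies in the 6° band [-48°, -42°), giving zone 23; latitude is south of the equator, so 23S.
Zone 23 central meridian λ₀ = 6×23 − 183 = -45°; Δλ = -0.9107°.
Transverse Mercator on WGS84 with k₀ = 0.9996 gives E = 410985.263 m, N = 6832212.837 m.

Zone 23S: E 410990 m, N 6832210 m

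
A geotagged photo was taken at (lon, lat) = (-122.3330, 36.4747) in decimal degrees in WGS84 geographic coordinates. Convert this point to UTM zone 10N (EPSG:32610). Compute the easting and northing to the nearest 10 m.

E 559750 m, N 4036810 m

Zone 10 central meridian λ₀ = 6×10 − 183 = -123°; Δλ = +0.6670°.
Transverse Mercator on WGS84 with k₀ = 0.9996 gives E = 559753.188 m, N = 4036808.477 m.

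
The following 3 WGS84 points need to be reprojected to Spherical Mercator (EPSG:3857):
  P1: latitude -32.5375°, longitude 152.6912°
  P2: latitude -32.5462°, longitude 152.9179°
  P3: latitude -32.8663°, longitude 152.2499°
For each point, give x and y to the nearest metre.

Web Mercator: x = R·λ, y = R·ln tan(π/4+φ/2), R = 6378137 m.
P1 (-32.5375°, 152.6912°) → (16997506.633, -3834074.506) m.
P2 (-32.5462°, 152.9179°) → (17022742.761, -3835223.356) m.
P3 (-32.8663°, 152.2499°) → (16948381.341, -3877570.941) m.

P1: x 16997507 m, y -3834075 m; P2: x 17022743 m, y -3835223 m; P3: x 16948381 m, y -3877571 m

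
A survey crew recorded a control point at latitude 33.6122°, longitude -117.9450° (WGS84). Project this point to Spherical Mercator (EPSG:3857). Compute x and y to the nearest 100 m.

Web Mercator is spherical with R = a = 6378137 m.
x = R·λ = 6378137 × -2.058528586 = -13129577.342 m.
y = R·ln tan(π/4 + φ/2) = 6378137 × 0.623512488 = 3976848.068 m.

x -13129600 m, y 3976800 m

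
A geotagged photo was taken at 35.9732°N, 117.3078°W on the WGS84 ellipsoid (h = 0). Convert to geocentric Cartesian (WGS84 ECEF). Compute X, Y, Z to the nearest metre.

X -2370810 m, Y -4591826 m, Z 3725785 m

WGS84: a = 6378137 m, e² = 0.006694380; N(φ) = a/√(1−e²sin²φ) = 6385516.132 m.
X = (N+h)·cosφ·cosλ = -2370809.584 m; Y = (N+h)·cosφ·sinλ = -4591825.537 m; Z = (N(1−e²)+h)·sinφ = 3725785.498 m.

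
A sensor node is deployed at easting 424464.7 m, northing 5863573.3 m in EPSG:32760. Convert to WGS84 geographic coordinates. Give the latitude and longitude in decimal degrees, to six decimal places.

Zone 60S: λ₀ = 177°, k₀ = 0.9996, false easting 500000 m, false northing 10000000 m.
Meridian distance M = (N − FN)/k₀ = -4138081.9 m.
Inverse transverse Mercator on WGS84 gives φ = -37.37149991°, λ = 176.14690048°.

lat -37.371500°, lon 176.146900°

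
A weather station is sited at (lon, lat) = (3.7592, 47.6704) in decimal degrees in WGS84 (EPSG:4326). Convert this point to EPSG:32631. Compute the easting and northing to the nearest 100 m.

E 557000 m, N 5279900 m

Zone 31 central meridian λ₀ = 6×31 − 183 = 3°; Δλ = +0.7592°.
Transverse Mercator on WGS84 with k₀ = 0.9996 gives E = 556992.541 m, N = 5279946.765 m.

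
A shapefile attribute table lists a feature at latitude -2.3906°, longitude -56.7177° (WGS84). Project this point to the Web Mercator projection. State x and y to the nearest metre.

x -6313785 m, y -266198 m

Web Mercator is spherical with R = a = 6378137 m.
x = R·λ = 6378137 × -0.989910609 = -6313785.483 m.
y = R·ln tan(π/4 + φ/2) = 6378137 × -0.041735952 = -266197.622 m.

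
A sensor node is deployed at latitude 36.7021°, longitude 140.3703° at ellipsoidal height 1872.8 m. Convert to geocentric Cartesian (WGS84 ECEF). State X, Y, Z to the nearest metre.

X -3944353 m, Y 3266498 m, Z 3792058 m

WGS84: a = 6378137 m, e² = 0.006694380; N(φ) = a/√(1−e²sin²φ) = 6385776.314 m.
X = (N+h)·cosφ·cosλ = -3944353.385 m; Y = (N+h)·cosφ·sinλ = 3266498.269 m; Z = (N(1−e²)+h)·sinφ = 3792058.427 m.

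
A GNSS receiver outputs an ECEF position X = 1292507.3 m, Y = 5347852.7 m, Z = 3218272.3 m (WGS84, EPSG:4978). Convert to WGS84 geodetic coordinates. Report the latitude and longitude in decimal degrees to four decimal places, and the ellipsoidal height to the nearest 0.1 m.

λ = atan2(Y, X) = 76.41289972°; p = √(X²+Y²) = 5501827.3 m.
Bowring's method on WGS84 (a = 6378137 m, b = 6356752.314 m) gives φ = 30.49329993°, h = 1296.265 m.

lat 30.4933°, lon 76.4129°, h 1296.3 m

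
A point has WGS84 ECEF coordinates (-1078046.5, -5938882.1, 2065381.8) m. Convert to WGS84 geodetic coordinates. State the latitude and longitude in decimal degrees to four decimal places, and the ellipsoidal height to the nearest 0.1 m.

lat 19.0081°, lon -100.2885°, h 3637.0 m

λ = atan2(Y, X) = -100.28850035°; p = √(X²+Y²) = 6035934.5 m.
Bowring's method on WGS84 (a = 6378137 m, b = 6356752.314 m) gives φ = 19.00810014°, h = 3637.025 m.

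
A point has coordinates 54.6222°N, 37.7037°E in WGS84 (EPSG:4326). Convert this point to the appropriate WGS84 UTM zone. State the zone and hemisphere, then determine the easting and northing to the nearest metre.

Longitude 37.7037° lies in the 6° band [36°, 42°), giving zone 37; latitude is north of the equator, so 37N.
Zone 37 central meridian λ₀ = 6×37 − 183 = 39°; Δλ = -1.2963°.
Transverse Mercator on WGS84 with k₀ = 0.9996 gives E = 416302.617 m, N = 6053523.573 m.

Zone 37N: E 416303 m, N 6053524 m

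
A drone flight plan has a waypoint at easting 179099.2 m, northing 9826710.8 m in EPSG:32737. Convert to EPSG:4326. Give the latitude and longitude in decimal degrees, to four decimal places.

Zone 37S: λ₀ = 39°, k₀ = 0.9996, false easting 500000 m, false northing 10000000 m.
Meridian distance M = (N − FN)/k₀ = -173358.5 m.
Inverse transverse Mercator on WGS84 gives φ = -1.56580015°, λ = 36.11630013°.

lat -1.5658°, lon 36.1163°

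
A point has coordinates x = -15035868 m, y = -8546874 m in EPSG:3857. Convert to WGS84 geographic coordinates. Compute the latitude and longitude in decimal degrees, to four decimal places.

lat -60.6543°, lon -135.0695°

R = 6378137 m. λ = x/R = -135.06950034°.
φ = 2·arctan(exp(y/R)) − 90° = 2·arctan(0.26184) − 90° = -60.65430101°.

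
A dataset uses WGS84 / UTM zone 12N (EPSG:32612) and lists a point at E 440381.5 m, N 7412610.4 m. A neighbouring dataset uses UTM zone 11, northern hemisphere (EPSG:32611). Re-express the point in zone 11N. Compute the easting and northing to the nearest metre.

E 703709 m, N 7419553 m

UTM 12N → geographic: φ = 66.82579995°, λ = -112.35770050°.
UTM 11N (λ₀ = -117°) forward: E = 703708.893 m, N = 7419553.144 m.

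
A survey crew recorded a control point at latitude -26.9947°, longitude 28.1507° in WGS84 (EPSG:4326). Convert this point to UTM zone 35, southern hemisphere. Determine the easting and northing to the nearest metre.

Zone 35 central meridian λ₀ = 6×35 − 183 = 27°; Δλ = +1.1507°.
Transverse Mercator on WGS84 with k₀ = 0.9996 gives E = 614176.814 m, N = 7013631.314 m.

E 614177 m, N 7013631 m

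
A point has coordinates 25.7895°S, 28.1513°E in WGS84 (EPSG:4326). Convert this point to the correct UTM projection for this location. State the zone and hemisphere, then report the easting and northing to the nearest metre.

Longitude 28.1513° lies in the 6° band [24°, 30°), giving zone 35; latitude is south of the equator, so 35S.
Zone 35 central meridian λ₀ = 6×35 − 183 = 27°; Δλ = +1.1513°.
Transverse Mercator on WGS84 with k₀ = 0.9996 gives E = 615428.846 m, N = 7147122.770 m.

Zone 35S: E 615429 m, N 7147123 m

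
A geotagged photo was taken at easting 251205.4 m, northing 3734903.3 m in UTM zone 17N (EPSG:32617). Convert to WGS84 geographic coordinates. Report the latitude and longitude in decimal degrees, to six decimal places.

lat 33.725000°, lon -83.685100°

Zone 17N: λ₀ = -81°, k₀ = 0.9996, false easting 500000 m.
Meridian distance M = (N − FN)/k₀ = 3736397.9 m.
Inverse transverse Mercator on WGS84 gives φ = 33.72499961°, λ = -83.68510047°.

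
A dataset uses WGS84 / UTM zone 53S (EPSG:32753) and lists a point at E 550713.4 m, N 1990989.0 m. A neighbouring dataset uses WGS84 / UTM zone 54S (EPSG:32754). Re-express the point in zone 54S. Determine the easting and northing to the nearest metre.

E 345844 m, N 1985828 m

UTM 53S → geographic: φ = -72.17440026°, λ = 136.48439887°.
UTM 54S (λ₀ = 141°) forward: E = 345843.580 m, N = 1985827.812 m.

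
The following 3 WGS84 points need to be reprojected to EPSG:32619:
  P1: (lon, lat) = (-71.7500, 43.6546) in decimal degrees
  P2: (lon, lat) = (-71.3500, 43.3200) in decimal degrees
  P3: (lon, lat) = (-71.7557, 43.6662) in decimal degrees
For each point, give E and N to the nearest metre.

P1: E 278242 m, N 4837186 m; P2: E 309449 m, N 4799033 m; P3: E 277825 m, N 4838490 m

UTM zone 19N: λ₀ = -69°, k₀ = 0.9996.
P1 (43.6546°, -71.7500°) → (278242.046, 4837186.335) m.
P2 (43.3200°, -71.3500°) → (309449.164, 4799033.023) m.
P3 (43.6662°, -71.7557°) → (277825.199, 4838489.974) m.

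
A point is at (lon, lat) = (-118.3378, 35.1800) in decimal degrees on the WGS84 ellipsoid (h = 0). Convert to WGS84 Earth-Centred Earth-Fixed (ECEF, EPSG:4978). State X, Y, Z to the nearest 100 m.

WGS84: a = 6378137 m, e² = 0.006694380; N(φ) = a/√(1−e²sin²φ) = 6385235.481 m.
X = (N+h)·cosφ·cosλ = -2477272.320 m; Y = (N+h)·cosφ·sinλ = -4593531.363 m; Z = (N(1−e²)+h)·sinφ = 3654207.029 m.

X -2477300 m, Y -4593500 m, Z 3654200 m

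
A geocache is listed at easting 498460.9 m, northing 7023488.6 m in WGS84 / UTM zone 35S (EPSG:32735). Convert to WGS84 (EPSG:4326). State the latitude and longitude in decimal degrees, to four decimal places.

Zone 35S: λ₀ = 27°, k₀ = 0.9996, false easting 500000 m, false northing 10000000 m.
Meridian distance M = (N − FN)/k₀ = -2977702.5 m.
Inverse transverse Mercator on WGS84 gives φ = -26.91040022°, λ = 26.98449952°.

lat -26.9104°, lon 26.9845°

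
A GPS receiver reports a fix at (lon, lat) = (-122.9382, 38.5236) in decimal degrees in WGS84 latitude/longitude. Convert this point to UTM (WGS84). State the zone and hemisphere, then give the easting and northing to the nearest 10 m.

Zone 10N: E 505390 m, N 4263910 m

Longitude -122.9382° lies in the 6° band [-126°, -120°), giving zone 10; latitude is north of the equator, so 10N.
Zone 10 central meridian λ₀ = 6×10 − 183 = -123°; Δλ = +0.0618°.
Transverse Mercator on WGS84 with k₀ = 0.9996 gives E = 505387.070 m, N = 4263913.934 m.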